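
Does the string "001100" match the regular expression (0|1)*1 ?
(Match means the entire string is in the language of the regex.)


|string| = 6; first = '0'; last = '0'

No, "001100" does not match (0|1)*1


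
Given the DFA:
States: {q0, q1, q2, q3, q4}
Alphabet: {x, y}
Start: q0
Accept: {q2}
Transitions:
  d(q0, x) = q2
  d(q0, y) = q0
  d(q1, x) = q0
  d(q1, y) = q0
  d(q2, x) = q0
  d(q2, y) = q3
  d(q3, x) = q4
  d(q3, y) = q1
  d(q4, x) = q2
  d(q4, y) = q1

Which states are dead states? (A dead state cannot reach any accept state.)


Forward reachability from each state:
  q0 -> reaches accept state q2 (live)
  q1 -> reaches accept state q2 (live)
  q2 -> reaches accept state q2 (live)
  q3 -> reaches accept state q2 (live)
  q4 -> reaches accept state q2 (live)

None (all states can reach an accept state)


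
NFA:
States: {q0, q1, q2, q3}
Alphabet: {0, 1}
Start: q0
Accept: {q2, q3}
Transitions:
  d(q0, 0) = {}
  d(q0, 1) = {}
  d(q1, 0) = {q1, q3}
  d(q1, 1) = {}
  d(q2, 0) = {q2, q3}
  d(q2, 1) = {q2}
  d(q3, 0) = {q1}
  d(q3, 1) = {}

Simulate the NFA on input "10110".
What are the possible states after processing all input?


Start: {q0}
  --1--> {}
  --0--> {}
  --1--> {}
  --1--> {}
  --0--> {}

{} (empty set, no valid transitions)


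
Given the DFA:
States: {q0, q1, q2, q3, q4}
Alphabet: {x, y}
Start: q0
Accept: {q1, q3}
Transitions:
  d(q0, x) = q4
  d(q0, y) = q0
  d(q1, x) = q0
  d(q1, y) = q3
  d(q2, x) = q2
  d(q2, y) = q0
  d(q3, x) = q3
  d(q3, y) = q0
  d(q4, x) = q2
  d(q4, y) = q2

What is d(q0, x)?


Looking up transition d(q0, x)

q4


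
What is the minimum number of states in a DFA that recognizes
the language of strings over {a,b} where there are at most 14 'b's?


States: count = 0, 1, ..., 14 (all accepting; 15 states), plus a dead state for count > 14.
Total: 15 + 1 = 16.

16


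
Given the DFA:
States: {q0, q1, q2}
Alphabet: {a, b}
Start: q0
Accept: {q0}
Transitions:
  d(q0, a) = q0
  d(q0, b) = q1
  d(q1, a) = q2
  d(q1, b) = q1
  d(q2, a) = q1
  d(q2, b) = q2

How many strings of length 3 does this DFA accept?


Enumerating all length-3 strings:
  "aaa" -> q0 [accept]
  "aab" -> q1 [reject]
  "aba" -> q2 [reject]
  "abb" -> q1 [reject]
  "baa" -> q1 [reject]
  "bab" -> q2 [reject]
  "bba" -> q2 [reject]
  "bbb" -> q1 [reject]

1 out of 8


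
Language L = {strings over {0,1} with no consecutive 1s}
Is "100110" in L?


'11' occurs at index 3

No, "100110" is not in L


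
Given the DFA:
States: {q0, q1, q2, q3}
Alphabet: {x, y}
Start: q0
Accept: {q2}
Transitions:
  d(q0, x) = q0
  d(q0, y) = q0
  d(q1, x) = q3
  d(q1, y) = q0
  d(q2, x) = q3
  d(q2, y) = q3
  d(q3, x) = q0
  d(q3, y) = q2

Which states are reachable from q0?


BFS from q0:
  layer 0: {q0}

{q0}


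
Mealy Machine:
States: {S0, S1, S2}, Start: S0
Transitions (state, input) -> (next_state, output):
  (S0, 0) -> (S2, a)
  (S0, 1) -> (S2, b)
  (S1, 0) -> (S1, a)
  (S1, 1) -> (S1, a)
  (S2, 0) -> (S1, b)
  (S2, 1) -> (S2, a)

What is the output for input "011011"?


Step-by-step:
  (S0, 0) -> (S2, a)
  (S2, 1) -> (S2, a)
  (S2, 1) -> (S2, a)
  (S2, 0) -> (S1, b)
  (S1, 1) -> (S1, a)
  (S1, 1) -> (S1, a)

"aaabaa"


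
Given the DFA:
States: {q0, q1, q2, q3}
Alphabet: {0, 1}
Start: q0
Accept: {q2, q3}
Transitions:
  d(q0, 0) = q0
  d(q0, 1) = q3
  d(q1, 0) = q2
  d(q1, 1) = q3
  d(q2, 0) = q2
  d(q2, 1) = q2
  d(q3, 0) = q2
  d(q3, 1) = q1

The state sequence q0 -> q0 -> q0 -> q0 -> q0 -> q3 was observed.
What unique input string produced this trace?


Trace back each transition to find the symbol:
  q0 --[0]--> q0
  q0 --[0]--> q0
  q0 --[0]--> q0
  q0 --[0]--> q0
  q0 --[1]--> q3

"00001"


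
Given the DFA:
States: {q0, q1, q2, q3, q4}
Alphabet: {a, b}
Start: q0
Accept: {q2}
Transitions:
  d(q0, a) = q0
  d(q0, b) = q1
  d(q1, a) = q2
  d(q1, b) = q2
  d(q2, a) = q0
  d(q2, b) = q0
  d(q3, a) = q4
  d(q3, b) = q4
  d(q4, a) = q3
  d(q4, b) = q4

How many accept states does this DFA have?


Accept states listed: {q2}
Counting: q2(1)

1


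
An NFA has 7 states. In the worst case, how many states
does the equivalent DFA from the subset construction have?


Subset construction: one DFA state per subset of NFA states.
2^7 = 128

128


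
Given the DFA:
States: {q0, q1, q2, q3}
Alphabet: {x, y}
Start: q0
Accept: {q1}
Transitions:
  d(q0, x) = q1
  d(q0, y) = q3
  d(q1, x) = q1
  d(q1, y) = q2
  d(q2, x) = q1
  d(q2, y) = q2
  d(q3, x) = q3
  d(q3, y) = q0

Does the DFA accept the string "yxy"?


Trace: q0 -> q3 -> q3 -> q0
Final state: q0
Accept states: {q1}

No, rejected (final state q0 is not an accept state)


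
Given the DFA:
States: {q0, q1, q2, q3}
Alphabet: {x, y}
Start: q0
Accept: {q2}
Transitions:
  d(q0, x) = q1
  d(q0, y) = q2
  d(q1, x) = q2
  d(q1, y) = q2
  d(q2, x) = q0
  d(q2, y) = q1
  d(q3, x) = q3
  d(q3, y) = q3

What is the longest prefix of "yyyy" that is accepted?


Run the DFA, marking each prefix where the state is accepting:
  "" -> q0 [reject]
  "y" -> q2 [accept]
  "yy" -> q1 [reject]
  "yyy" -> q2 [accept]
  "yyyy" -> q1 [reject]

"yyy"


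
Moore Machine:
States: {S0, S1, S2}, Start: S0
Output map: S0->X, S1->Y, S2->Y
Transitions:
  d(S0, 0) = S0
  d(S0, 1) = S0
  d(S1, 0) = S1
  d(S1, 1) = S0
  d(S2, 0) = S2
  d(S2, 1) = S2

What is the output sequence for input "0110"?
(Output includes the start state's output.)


Start: S0 (output X)
  --0--> S0 (output X)
  --1--> S0 (output X)
  --1--> S0 (output X)
  --0--> S0 (output X)

"XXXXX"


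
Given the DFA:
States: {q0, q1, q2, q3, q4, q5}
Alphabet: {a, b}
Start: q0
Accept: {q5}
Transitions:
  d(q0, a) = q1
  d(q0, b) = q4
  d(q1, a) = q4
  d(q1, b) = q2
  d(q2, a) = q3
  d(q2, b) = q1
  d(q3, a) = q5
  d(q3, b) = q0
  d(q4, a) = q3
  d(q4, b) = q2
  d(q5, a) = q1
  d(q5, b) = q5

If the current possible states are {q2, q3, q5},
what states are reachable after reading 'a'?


Apply transition on 'a' from each current state:
  d(q2, a) = q3
  d(q3, a) = q5
  d(q5, a) = q1

{q1, q3, q5}


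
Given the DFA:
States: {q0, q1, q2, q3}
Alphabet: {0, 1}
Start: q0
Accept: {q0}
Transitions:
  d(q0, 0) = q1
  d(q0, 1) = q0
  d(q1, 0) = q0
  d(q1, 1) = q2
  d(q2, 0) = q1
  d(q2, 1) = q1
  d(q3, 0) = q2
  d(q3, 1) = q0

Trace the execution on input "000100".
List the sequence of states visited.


Input: 000100
d(q0, 0) = q1
d(q1, 0) = q0
d(q0, 0) = q1
d(q1, 1) = q2
d(q2, 0) = q1
d(q1, 0) = q0


q0 -> q1 -> q0 -> q1 -> q2 -> q1 -> q0


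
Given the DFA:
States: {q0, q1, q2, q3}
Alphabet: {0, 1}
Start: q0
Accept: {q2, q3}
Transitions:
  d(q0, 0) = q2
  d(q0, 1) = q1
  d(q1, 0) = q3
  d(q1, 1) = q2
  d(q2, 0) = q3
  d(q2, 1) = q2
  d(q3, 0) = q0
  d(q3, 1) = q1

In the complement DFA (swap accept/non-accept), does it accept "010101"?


Trace: q0 -> q2 -> q2 -> q3 -> q1 -> q3 -> q1
Final: q1
Original accept: {q2, q3}
Complement: q1 is not in original accept

Yes, complement accepts (original rejects)


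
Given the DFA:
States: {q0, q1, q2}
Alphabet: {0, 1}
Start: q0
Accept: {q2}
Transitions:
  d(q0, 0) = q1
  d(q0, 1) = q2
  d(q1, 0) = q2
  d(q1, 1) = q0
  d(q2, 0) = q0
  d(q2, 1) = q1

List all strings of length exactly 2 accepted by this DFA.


All strings of length 2: 4 total
Accepted: 1

"00"


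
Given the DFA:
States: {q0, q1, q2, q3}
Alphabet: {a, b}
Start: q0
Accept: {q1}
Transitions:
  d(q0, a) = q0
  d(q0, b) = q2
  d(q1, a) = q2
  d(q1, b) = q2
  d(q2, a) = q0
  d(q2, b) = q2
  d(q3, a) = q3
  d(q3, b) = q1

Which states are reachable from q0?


BFS from q0:
  layer 0: {q0}
  layer 1: {q2}

{q0, q2}


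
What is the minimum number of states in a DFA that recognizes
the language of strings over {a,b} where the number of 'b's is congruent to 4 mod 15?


States track (count of 'b') mod 15.
Need 15 states: one per remainder 0..14; accept = remainder 4.

15


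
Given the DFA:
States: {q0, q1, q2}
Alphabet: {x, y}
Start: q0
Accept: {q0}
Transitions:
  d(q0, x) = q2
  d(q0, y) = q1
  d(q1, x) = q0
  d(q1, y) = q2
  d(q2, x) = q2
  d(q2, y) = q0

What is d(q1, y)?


Looking up transition d(q1, y)

q2


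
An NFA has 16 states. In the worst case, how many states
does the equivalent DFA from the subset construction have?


Subset construction: one DFA state per subset of NFA states.
2^16 = 65536

65536


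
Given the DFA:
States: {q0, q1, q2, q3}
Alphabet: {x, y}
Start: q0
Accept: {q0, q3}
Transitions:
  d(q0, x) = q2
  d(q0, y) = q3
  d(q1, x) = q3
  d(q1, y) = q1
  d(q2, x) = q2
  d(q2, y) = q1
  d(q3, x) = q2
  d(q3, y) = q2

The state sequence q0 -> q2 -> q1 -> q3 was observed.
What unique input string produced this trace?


Trace back each transition to find the symbol:
  q0 --[x]--> q2
  q2 --[y]--> q1
  q1 --[x]--> q3

"xyx"


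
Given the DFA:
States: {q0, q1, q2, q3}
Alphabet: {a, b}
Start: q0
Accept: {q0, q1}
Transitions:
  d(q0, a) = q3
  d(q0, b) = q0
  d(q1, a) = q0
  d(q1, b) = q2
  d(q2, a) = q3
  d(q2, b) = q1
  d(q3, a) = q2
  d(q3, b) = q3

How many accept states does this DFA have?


Accept states listed: {q0, q1}
Counting: q0(1) q1(2)

2


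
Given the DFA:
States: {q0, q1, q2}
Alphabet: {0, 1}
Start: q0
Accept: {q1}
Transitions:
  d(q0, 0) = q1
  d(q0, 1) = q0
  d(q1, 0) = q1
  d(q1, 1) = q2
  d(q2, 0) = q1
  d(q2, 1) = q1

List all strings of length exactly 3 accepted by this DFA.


All strings of length 3: 8 total
Accepted: 5

"000", "010", "011", "100", "110"


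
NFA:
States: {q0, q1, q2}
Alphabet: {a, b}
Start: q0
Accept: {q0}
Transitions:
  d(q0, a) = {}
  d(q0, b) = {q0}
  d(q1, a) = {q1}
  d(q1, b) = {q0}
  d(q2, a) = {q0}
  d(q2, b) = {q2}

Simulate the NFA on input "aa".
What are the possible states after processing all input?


Start: {q0}
  --a--> {}
  --a--> {}

{} (empty set, no valid transitions)


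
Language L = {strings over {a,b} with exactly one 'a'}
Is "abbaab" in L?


count('a') = 3

No, "abbaab" is not in L


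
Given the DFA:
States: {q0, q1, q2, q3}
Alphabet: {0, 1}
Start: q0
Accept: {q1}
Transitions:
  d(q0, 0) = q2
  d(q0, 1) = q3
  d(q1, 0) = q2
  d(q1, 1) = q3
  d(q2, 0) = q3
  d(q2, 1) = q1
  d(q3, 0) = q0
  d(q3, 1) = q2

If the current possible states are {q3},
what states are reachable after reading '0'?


Apply transition on '0' from each current state:
  d(q3, 0) = q0

{q0}


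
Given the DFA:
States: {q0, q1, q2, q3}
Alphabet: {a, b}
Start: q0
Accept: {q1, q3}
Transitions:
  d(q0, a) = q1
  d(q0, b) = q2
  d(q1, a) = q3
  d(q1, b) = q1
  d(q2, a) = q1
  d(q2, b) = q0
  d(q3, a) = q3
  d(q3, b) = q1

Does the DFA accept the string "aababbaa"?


Trace: q0 -> q1 -> q3 -> q1 -> q3 -> q1 -> q1 -> q3 -> q3
Final state: q3
Accept states: {q1, q3}

Yes, accepted (final state q3 is an accept state)


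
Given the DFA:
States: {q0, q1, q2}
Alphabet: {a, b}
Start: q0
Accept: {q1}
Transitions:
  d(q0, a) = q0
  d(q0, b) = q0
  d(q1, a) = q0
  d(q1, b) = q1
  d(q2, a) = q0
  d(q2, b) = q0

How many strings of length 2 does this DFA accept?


Enumerating all length-2 strings:
  "aa" -> q0 [reject]
  "ab" -> q0 [reject]
  "ba" -> q0 [reject]
  "bb" -> q0 [reject]

0 out of 4


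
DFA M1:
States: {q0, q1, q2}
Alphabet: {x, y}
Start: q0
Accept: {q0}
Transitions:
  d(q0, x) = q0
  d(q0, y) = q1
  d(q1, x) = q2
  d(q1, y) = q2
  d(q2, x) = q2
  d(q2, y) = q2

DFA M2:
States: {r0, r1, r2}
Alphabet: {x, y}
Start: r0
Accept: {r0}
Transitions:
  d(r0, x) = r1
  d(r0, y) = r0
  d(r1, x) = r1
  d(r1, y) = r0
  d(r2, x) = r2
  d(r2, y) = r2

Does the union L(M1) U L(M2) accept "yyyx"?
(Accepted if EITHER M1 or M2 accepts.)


M1: final=q2 accepted=False
M2: final=r1 accepted=False

No, union rejects (neither accepts)


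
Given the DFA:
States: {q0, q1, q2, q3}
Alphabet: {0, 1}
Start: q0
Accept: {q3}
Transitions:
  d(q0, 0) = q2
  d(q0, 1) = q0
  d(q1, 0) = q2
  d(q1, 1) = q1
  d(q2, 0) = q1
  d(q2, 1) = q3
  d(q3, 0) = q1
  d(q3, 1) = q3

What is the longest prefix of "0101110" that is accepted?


Run the DFA, marking each prefix where the state is accepting:
  "" -> q0 [reject]
  "0" -> q2 [reject]
  "01" -> q3 [accept]
  "010" -> q1 [reject]
  "0101" -> q1 [reject]
  "01011" -> q1 [reject]
  "010111" -> q1 [reject]
  "0101110" -> q2 [reject]

"01"


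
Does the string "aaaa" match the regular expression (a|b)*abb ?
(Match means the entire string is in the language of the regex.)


|string| = 4; first = 'a'; last = 'a'

No, "aaaa" does not match (a|b)*abb


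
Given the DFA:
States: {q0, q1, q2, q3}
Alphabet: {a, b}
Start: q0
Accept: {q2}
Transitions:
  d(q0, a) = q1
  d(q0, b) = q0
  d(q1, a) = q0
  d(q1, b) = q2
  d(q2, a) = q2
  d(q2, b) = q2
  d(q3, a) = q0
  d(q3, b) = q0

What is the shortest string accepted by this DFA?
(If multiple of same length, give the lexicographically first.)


BFS by string length (lex-first path to each state shown):
  len 0: q0<-""
  len 1: q0<-"b", q1<-"a"
  len 2: q0<-"aa", q1<-"ba", q2<-"ab"
Found accept state at length 2.

"ab"


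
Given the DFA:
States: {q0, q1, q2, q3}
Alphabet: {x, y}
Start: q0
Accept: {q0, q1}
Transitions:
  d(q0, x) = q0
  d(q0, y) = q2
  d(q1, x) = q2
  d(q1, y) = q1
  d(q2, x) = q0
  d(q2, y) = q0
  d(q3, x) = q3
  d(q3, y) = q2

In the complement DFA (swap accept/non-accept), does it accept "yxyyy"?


Trace: q0 -> q2 -> q0 -> q2 -> q0 -> q2
Final: q2
Original accept: {q0, q1}
Complement: q2 is not in original accept

Yes, complement accepts (original rejects)


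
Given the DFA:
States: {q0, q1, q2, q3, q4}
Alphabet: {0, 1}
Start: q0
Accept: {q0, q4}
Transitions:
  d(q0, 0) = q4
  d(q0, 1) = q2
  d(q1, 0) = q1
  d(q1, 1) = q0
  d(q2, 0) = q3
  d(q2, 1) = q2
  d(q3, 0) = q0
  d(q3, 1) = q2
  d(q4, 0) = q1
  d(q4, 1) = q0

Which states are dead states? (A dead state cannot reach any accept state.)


Forward reachability from each state:
  q0 -> reaches accept state q0 (live)
  q1 -> reaches accept state q0 (live)
  q2 -> reaches accept state q0 (live)
  q3 -> reaches accept state q0 (live)
  q4 -> reaches accept state q0 (live)

None (all states can reach an accept state)


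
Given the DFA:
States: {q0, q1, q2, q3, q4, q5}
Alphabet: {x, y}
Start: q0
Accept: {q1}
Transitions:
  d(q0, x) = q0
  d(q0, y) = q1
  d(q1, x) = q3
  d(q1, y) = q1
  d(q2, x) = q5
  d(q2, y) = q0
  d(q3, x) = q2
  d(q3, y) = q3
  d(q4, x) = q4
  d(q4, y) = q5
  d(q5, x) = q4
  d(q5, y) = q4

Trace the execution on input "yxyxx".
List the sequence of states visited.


Input: yxyxx
d(q0, y) = q1
d(q1, x) = q3
d(q3, y) = q3
d(q3, x) = q2
d(q2, x) = q5


q0 -> q1 -> q3 -> q3 -> q2 -> q5


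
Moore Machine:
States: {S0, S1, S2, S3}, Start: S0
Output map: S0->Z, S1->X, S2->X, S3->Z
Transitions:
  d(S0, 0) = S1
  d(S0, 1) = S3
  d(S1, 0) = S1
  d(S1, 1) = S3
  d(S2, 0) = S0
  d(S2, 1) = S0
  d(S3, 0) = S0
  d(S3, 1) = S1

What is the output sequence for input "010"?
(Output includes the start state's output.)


Start: S0 (output Z)
  --0--> S1 (output X)
  --1--> S3 (output Z)
  --0--> S0 (output Z)

"ZXZZ"


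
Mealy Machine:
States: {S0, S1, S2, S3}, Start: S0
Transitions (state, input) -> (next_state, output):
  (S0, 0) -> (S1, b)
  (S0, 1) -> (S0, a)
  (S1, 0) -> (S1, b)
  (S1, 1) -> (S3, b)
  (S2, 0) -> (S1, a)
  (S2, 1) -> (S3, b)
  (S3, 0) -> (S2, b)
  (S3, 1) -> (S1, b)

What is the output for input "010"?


Step-by-step:
  (S0, 0) -> (S1, b)
  (S1, 1) -> (S3, b)
  (S3, 0) -> (S2, b)

"bbb"


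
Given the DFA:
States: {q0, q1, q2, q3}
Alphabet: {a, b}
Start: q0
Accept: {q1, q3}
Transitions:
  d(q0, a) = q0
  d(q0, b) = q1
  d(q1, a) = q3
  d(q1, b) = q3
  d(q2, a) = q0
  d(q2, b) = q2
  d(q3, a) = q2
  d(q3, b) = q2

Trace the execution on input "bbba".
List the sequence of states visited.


Input: bbba
d(q0, b) = q1
d(q1, b) = q3
d(q3, b) = q2
d(q2, a) = q0


q0 -> q1 -> q3 -> q2 -> q0


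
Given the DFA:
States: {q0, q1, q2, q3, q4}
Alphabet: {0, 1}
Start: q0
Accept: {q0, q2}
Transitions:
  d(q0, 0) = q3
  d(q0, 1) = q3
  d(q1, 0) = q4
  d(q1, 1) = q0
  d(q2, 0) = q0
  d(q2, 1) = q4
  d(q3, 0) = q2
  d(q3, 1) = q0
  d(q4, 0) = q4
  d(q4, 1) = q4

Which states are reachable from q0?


BFS from q0:
  layer 0: {q0}
  layer 1: {q3}
  layer 2: {q2}
  layer 3: {q4}

{q0, q2, q3, q4}


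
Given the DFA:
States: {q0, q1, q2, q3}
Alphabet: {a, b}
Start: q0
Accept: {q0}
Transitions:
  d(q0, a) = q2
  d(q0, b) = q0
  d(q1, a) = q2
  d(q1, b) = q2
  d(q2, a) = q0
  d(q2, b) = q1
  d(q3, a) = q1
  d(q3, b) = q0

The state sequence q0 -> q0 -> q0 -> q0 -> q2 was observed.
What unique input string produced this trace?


Trace back each transition to find the symbol:
  q0 --[b]--> q0
  q0 --[b]--> q0
  q0 --[b]--> q0
  q0 --[a]--> q2

"bbba"


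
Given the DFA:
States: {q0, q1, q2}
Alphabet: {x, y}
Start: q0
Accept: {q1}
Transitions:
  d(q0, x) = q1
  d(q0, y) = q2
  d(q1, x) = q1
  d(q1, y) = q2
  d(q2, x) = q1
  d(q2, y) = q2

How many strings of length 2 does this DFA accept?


Enumerating all length-2 strings:
  "xx" -> q1 [accept]
  "xy" -> q2 [reject]
  "yx" -> q1 [accept]
  "yy" -> q2 [reject]

2 out of 4


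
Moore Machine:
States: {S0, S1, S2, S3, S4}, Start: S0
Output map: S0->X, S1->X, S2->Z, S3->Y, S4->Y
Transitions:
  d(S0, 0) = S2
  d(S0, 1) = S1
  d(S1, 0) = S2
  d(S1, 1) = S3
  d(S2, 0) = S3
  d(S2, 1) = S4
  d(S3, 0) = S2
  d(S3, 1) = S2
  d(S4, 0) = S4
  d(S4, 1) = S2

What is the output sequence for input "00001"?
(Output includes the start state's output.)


Start: S0 (output X)
  --0--> S2 (output Z)
  --0--> S3 (output Y)
  --0--> S2 (output Z)
  --0--> S3 (output Y)
  --1--> S2 (output Z)

"XZYZYZ"


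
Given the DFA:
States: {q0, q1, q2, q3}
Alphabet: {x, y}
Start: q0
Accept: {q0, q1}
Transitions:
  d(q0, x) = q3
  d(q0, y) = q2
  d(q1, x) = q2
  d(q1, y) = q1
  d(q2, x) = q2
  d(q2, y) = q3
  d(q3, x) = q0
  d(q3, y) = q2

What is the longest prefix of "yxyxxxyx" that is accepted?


Run the DFA, marking each prefix where the state is accepting:
  "" -> q0 [accept]
  "y" -> q2 [reject]
  "yx" -> q2 [reject]
  "yxy" -> q3 [reject]
  "yxyx" -> q0 [accept]
  "yxyxx" -> q3 [reject]
  "yxyxxx" -> q0 [accept]
  "yxyxxxy" -> q2 [reject]
  "yxyxxxyx" -> q2 [reject]

"yxyxxx"


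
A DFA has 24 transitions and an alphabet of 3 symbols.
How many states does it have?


Each state has exactly one transition per symbol.
states = transitions / |alphabet| = 24 / 3 = 8

8


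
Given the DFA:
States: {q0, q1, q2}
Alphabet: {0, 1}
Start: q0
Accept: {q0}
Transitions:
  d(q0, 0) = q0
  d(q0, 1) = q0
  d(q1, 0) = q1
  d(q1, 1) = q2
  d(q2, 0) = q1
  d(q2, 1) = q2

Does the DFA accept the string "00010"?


Trace: q0 -> q0 -> q0 -> q0 -> q0 -> q0
Final state: q0
Accept states: {q0}

Yes, accepted (final state q0 is an accept state)


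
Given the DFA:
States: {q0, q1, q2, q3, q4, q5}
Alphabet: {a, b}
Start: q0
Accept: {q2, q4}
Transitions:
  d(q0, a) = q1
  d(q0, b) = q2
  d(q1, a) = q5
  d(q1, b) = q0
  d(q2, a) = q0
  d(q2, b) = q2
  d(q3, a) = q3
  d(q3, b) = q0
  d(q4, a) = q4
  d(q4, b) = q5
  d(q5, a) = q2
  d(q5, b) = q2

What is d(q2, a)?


Looking up transition d(q2, a)

q0


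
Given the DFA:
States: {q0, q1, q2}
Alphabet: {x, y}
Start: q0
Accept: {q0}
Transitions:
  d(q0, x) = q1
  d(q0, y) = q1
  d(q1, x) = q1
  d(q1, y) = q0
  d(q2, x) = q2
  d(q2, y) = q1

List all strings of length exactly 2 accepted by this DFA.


All strings of length 2: 4 total
Accepted: 2

"xy", "yy"


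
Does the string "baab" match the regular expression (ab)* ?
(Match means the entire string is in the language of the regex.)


|string| = 4; first = 'b'; last = 'b'

No, "baab" does not match (ab)*


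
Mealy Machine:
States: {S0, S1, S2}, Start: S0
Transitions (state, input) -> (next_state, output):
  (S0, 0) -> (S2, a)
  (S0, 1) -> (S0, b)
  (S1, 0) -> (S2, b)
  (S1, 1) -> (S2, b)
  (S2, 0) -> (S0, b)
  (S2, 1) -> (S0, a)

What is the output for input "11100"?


Step-by-step:
  (S0, 1) -> (S0, b)
  (S0, 1) -> (S0, b)
  (S0, 1) -> (S0, b)
  (S0, 0) -> (S2, a)
  (S2, 0) -> (S0, b)

"bbbab"


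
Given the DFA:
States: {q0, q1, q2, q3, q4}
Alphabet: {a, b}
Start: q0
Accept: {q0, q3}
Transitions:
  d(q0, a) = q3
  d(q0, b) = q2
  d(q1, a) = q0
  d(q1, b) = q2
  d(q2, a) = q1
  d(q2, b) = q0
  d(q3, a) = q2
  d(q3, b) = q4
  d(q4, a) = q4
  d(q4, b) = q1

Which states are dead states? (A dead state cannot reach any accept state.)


Forward reachability from each state:
  q0 -> reaches accept state q0 (live)
  q1 -> reaches accept state q0 (live)
  q2 -> reaches accept state q0 (live)
  q3 -> reaches accept state q0 (live)
  q4 -> reaches accept state q0 (live)

None (all states can reach an accept state)


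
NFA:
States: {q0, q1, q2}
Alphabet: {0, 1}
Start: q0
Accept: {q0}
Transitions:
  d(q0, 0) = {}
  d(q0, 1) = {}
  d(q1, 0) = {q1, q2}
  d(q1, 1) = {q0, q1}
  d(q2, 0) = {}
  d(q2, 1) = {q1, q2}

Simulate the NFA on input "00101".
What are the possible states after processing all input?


Start: {q0}
  --0--> {}
  --0--> {}
  --1--> {}
  --0--> {}
  --1--> {}

{} (empty set, no valid transitions)


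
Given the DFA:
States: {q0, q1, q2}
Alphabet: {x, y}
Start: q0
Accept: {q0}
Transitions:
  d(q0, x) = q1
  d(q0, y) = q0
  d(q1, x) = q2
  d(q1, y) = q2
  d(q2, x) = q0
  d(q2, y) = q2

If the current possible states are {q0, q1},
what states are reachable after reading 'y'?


Apply transition on 'y' from each current state:
  d(q0, y) = q0
  d(q1, y) = q2

{q0, q2}


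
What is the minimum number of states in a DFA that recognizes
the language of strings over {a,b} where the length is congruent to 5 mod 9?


States track (length) mod 9.
Need 9 states: one per remainder 0..8; accept = remainder 5.

9


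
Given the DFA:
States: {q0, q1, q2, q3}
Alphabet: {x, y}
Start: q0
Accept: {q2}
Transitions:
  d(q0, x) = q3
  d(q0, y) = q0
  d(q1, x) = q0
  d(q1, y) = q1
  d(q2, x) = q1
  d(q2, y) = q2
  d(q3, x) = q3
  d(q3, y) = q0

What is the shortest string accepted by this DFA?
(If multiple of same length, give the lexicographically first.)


BFS by string length (lex-first path to each state shown):
  len 0: q0<-""
  len 1: q0<-"y", q3<-"x"
  len 2: q0<-"xy", q3<-"xx"
  len 3: q0<-"xxy", q3<-"xxx"
  len 4: q0<-"xxxy", q3<-"xxxx"
  len 5: q0<-"xxxxy", q3<-"xxxxx"
  len 6: q0<-"xxxxxy", q3<-"xxxxxx"
  len 7: q0<-"xxxxxxy", q3<-"xxxxxxx"
  len 8: q0<-"xxxxxxxy", q3<-"xxxxxxxx"

No string accepted (empty language)


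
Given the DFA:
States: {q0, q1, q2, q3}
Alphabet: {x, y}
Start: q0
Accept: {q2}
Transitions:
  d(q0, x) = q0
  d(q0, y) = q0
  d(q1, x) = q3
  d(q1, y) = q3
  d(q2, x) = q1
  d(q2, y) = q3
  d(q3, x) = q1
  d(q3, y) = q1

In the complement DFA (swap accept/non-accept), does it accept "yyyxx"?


Trace: q0 -> q0 -> q0 -> q0 -> q0 -> q0
Final: q0
Original accept: {q2}
Complement: q0 is not in original accept

Yes, complement accepts (original rejects)


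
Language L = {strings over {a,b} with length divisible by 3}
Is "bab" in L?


length = 3; 3 mod 3 = 0

Yes, "bab" is in L


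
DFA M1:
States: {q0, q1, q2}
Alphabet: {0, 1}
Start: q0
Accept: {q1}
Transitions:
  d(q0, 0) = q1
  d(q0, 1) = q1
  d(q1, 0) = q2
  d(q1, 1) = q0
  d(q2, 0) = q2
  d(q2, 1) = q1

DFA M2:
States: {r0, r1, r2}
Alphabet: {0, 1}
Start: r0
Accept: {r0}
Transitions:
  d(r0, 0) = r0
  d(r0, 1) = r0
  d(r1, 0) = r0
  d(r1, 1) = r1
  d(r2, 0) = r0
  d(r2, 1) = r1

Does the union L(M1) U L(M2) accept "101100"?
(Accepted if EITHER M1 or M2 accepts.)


M1: final=q2 accepted=False
M2: final=r0 accepted=True

Yes, union accepts


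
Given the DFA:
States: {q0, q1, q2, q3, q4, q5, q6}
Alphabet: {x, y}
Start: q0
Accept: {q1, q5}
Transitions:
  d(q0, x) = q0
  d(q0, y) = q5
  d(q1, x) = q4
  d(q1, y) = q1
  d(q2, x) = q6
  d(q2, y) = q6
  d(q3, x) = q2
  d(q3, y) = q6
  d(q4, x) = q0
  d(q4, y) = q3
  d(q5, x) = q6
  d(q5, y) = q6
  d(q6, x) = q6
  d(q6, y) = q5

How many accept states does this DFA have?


Accept states listed: {q1, q5}
Counting: q1(1) q5(2)

2


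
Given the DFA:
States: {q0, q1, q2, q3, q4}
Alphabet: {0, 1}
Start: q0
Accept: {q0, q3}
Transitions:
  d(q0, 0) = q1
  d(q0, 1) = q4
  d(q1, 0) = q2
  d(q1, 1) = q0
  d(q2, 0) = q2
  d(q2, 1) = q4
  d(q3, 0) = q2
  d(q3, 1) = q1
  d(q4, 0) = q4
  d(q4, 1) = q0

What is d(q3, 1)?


Looking up transition d(q3, 1)

q1


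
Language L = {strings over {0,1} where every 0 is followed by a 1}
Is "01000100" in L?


'00' present: True; ends with '0': True

No, "01000100" is not in L


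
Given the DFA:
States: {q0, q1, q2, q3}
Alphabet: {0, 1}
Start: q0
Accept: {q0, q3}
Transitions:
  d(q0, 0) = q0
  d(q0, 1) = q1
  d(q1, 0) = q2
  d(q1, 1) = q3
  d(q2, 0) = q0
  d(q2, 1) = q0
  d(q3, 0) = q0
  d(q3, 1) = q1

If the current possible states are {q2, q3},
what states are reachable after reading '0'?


Apply transition on '0' from each current state:
  d(q2, 0) = q0
  d(q3, 0) = q0

{q0}


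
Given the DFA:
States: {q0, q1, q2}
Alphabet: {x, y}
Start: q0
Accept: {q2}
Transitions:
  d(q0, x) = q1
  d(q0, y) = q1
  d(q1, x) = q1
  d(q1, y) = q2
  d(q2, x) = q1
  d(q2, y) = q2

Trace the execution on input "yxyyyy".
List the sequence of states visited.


Input: yxyyyy
d(q0, y) = q1
d(q1, x) = q1
d(q1, y) = q2
d(q2, y) = q2
d(q2, y) = q2
d(q2, y) = q2


q0 -> q1 -> q1 -> q2 -> q2 -> q2 -> q2


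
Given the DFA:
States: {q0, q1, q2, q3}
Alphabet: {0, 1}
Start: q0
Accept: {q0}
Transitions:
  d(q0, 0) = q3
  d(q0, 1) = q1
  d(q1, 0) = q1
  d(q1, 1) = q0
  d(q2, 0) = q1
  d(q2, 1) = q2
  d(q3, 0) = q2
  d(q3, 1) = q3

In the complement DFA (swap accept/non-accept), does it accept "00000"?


Trace: q0 -> q3 -> q2 -> q1 -> q1 -> q1
Final: q1
Original accept: {q0}
Complement: q1 is not in original accept

Yes, complement accepts (original rejects)


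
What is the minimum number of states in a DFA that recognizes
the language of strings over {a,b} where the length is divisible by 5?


States track (length) mod 5.
Need 5 states: one per remainder 0..4; accept = remainder 0.

5


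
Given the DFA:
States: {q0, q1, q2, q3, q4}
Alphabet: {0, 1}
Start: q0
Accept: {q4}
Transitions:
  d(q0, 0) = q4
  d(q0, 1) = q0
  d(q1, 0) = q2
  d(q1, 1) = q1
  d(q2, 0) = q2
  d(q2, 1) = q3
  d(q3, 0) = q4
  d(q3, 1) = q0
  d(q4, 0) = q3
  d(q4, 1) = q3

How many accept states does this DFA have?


Accept states listed: {q4}
Counting: q4(1)

1


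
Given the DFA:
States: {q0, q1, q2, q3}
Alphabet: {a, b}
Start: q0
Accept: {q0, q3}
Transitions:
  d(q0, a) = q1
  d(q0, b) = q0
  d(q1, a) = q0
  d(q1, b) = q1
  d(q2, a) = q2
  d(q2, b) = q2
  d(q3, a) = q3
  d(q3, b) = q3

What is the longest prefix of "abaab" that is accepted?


Run the DFA, marking each prefix where the state is accepting:
  "" -> q0 [accept]
  "a" -> q1 [reject]
  "ab" -> q1 [reject]
  "aba" -> q0 [accept]
  "abaa" -> q1 [reject]
  "abaab" -> q1 [reject]

"aba"


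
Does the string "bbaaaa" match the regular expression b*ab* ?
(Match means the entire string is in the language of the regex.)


|string| = 6; first = 'b'; last = 'a'

No, "bbaaaa" does not match b*ab*


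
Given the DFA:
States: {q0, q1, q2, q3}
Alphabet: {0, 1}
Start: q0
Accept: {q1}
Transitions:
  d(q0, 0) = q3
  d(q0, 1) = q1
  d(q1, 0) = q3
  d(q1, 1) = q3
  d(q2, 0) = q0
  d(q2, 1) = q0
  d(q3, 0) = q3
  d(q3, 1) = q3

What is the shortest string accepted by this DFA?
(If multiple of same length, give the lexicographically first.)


BFS by string length (lex-first path to each state shown):
  len 0: q0<-""
  len 1: q1<-"1", q3<-"0"
Found accept state at length 1.

"1"


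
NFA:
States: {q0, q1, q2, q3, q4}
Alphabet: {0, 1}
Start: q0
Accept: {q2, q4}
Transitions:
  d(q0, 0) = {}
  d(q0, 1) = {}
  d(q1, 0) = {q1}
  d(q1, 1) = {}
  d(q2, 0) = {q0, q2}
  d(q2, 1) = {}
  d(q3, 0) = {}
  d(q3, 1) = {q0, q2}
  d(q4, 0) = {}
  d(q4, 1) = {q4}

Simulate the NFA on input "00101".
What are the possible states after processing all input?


Start: {q0}
  --0--> {}
  --0--> {}
  --1--> {}
  --0--> {}
  --1--> {}

{} (empty set, no valid transitions)


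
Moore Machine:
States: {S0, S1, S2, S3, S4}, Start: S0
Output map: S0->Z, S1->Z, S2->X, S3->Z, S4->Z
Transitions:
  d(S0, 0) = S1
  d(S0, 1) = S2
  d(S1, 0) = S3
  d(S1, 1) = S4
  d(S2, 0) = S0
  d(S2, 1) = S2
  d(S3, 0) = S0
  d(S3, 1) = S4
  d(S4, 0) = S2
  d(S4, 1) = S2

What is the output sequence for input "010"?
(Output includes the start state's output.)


Start: S0 (output Z)
  --0--> S1 (output Z)
  --1--> S4 (output Z)
  --0--> S2 (output X)

"ZZZX"


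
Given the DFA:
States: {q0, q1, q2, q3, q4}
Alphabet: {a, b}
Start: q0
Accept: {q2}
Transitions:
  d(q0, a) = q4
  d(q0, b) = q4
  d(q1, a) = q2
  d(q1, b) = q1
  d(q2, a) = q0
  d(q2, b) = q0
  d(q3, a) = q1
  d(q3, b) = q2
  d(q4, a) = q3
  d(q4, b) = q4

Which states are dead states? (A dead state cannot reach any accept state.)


Forward reachability from each state:
  q0 -> reaches accept state q2 (live)
  q1 -> reaches accept state q2 (live)
  q2 -> reaches accept state q2 (live)
  q3 -> reaches accept state q2 (live)
  q4 -> reaches accept state q2 (live)

None (all states can reach an accept state)


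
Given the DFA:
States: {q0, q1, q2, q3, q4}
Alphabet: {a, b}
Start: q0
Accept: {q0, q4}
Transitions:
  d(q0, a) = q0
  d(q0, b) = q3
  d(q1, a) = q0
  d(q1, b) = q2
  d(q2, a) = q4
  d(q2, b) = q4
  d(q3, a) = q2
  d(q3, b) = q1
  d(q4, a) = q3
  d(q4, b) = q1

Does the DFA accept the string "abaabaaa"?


Trace: q0 -> q0 -> q3 -> q2 -> q4 -> q1 -> q0 -> q0 -> q0
Final state: q0
Accept states: {q0, q4}

Yes, accepted (final state q0 is an accept state)


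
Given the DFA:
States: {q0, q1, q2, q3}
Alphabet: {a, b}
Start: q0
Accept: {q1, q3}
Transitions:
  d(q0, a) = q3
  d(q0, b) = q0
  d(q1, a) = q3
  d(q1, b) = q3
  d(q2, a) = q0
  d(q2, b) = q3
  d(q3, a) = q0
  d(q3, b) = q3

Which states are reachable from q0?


BFS from q0:
  layer 0: {q0}
  layer 1: {q3}

{q0, q3}


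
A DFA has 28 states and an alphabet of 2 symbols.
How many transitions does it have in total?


Each state has exactly one transition per symbol.
28 * 2 = 56

56


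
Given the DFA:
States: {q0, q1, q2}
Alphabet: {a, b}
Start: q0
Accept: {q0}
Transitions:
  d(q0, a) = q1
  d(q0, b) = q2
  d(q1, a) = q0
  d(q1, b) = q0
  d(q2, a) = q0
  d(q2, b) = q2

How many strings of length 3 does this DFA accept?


Enumerating all length-3 strings:
  "aaa" -> q1 [reject]
  "aab" -> q2 [reject]
  "aba" -> q1 [reject]
  "abb" -> q2 [reject]
  "baa" -> q1 [reject]
  "bab" -> q2 [reject]
  "bba" -> q0 [accept]
  "bbb" -> q2 [reject]

1 out of 8


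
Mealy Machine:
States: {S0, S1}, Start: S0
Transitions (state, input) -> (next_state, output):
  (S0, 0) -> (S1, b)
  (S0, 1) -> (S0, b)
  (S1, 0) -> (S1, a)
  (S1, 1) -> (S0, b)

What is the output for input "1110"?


Step-by-step:
  (S0, 1) -> (S0, b)
  (S0, 1) -> (S0, b)
  (S0, 1) -> (S0, b)
  (S0, 0) -> (S1, b)

"bbbb"


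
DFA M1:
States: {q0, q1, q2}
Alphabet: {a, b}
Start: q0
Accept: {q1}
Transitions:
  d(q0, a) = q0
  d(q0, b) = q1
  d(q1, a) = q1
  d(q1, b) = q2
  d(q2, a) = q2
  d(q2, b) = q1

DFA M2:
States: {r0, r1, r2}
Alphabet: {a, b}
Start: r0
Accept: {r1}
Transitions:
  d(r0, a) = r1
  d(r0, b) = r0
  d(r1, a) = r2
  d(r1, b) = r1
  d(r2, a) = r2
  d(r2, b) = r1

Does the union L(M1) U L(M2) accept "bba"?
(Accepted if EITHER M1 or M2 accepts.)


M1: final=q2 accepted=False
M2: final=r1 accepted=True

Yes, union accepts


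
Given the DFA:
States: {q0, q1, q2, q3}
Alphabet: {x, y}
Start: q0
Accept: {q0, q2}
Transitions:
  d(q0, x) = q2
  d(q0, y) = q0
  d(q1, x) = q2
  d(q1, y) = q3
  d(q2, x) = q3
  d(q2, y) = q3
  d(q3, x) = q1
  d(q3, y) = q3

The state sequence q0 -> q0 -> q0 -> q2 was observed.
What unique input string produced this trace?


Trace back each transition to find the symbol:
  q0 --[y]--> q0
  q0 --[y]--> q0
  q0 --[x]--> q2

"yyx"


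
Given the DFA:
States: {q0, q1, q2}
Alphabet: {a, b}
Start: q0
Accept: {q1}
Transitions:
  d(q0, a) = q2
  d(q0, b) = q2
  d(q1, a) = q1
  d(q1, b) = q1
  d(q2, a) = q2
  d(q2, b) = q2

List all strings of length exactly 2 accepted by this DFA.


All strings of length 2: 4 total
Accepted: 0

None


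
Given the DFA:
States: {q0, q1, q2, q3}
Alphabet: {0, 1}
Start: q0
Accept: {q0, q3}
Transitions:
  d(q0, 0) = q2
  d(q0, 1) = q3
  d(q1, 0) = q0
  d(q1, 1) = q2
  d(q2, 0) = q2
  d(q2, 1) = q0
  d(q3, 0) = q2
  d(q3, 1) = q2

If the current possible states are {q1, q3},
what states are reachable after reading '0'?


Apply transition on '0' from each current state:
  d(q1, 0) = q0
  d(q3, 0) = q2

{q0, q2}


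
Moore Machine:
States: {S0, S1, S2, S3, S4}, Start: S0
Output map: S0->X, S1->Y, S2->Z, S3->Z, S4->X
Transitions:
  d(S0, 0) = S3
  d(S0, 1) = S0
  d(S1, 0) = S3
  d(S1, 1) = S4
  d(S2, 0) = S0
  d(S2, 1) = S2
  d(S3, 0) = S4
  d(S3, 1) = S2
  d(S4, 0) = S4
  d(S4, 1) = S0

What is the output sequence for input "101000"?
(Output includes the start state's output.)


Start: S0 (output X)
  --1--> S0 (output X)
  --0--> S3 (output Z)
  --1--> S2 (output Z)
  --0--> S0 (output X)
  --0--> S3 (output Z)
  --0--> S4 (output X)

"XXZZXZX"


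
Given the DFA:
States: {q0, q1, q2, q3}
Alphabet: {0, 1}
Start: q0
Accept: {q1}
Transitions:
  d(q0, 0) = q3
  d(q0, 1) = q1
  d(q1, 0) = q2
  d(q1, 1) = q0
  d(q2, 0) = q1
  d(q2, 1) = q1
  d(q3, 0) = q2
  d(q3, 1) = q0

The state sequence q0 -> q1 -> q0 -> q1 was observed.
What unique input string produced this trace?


Trace back each transition to find the symbol:
  q0 --[1]--> q1
  q1 --[1]--> q0
  q0 --[1]--> q1

"111"


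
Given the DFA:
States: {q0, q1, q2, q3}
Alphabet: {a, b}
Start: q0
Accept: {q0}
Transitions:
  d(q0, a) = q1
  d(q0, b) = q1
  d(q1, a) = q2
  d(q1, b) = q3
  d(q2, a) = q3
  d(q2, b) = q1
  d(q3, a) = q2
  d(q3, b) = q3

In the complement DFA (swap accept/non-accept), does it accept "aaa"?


Trace: q0 -> q1 -> q2 -> q3
Final: q3
Original accept: {q0}
Complement: q3 is not in original accept

Yes, complement accepts (original rejects)


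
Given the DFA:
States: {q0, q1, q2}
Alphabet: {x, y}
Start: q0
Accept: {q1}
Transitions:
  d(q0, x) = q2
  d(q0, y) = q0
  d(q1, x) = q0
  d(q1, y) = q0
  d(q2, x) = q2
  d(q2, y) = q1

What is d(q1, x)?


Looking up transition d(q1, x)

q0


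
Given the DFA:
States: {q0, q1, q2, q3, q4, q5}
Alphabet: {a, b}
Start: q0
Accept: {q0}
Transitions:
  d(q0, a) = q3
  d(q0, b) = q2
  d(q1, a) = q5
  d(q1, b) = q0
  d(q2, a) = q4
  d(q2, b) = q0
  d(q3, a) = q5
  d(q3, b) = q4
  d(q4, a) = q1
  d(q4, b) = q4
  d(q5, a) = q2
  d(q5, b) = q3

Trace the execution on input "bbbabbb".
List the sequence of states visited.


Input: bbbabbb
d(q0, b) = q2
d(q2, b) = q0
d(q0, b) = q2
d(q2, a) = q4
d(q4, b) = q4
d(q4, b) = q4
d(q4, b) = q4


q0 -> q2 -> q0 -> q2 -> q4 -> q4 -> q4 -> q4


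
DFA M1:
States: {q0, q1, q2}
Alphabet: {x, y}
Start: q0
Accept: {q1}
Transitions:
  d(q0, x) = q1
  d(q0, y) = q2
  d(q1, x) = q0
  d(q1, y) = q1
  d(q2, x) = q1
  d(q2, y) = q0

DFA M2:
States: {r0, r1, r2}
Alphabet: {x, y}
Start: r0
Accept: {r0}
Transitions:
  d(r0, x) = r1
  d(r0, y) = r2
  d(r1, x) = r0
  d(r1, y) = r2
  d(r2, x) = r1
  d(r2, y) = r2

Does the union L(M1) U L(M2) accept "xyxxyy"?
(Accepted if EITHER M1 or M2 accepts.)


M1: final=q1 accepted=True
M2: final=r2 accepted=False

Yes, union accepts


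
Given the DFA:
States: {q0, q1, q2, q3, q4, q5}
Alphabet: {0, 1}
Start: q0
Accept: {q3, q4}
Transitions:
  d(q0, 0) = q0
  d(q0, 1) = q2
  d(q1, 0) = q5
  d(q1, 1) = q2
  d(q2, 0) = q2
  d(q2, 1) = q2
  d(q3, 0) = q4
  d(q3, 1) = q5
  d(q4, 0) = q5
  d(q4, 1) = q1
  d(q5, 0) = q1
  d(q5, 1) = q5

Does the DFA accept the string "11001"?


Trace: q0 -> q2 -> q2 -> q2 -> q2 -> q2
Final state: q2
Accept states: {q3, q4}

No, rejected (final state q2 is not an accept state)


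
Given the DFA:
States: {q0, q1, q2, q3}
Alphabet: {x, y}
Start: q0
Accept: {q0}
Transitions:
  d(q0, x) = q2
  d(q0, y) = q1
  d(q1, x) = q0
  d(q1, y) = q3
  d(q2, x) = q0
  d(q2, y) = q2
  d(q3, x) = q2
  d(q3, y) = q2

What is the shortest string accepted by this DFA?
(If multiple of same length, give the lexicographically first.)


BFS by string length (lex-first path to each state shown):
  len 0: q0<-""
Found accept state at length 0.

"" (empty string)


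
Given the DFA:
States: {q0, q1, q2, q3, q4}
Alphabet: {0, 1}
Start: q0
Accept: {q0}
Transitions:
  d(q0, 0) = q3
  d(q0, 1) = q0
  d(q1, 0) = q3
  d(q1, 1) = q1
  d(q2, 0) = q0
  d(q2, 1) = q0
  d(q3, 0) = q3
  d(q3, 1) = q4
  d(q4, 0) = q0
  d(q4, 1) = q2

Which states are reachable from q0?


BFS from q0:
  layer 0: {q0}
  layer 1: {q3}
  layer 2: {q4}
  layer 3: {q2}

{q0, q2, q3, q4}


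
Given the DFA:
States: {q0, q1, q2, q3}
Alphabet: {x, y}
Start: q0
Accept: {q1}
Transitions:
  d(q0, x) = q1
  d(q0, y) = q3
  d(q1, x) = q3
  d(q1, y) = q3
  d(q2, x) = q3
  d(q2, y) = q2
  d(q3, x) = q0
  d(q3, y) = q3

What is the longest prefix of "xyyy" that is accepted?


Run the DFA, marking each prefix where the state is accepting:
  "" -> q0 [reject]
  "x" -> q1 [accept]
  "xy" -> q3 [reject]
  "xyy" -> q3 [reject]
  "xyyy" -> q3 [reject]

"x"


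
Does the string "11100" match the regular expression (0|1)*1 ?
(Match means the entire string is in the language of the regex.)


|string| = 5; first = '1'; last = '0'

No, "11100" does not match (0|1)*1


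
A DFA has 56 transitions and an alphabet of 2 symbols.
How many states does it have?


Each state has exactly one transition per symbol.
states = transitions / |alphabet| = 56 / 2 = 28

28


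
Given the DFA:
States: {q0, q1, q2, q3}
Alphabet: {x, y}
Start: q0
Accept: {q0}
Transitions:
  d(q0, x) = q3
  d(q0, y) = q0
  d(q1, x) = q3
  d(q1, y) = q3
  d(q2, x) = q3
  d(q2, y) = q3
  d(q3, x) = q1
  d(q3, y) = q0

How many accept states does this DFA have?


Accept states listed: {q0}
Counting: q0(1)

1


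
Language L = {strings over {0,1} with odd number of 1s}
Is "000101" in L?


count('1') = 2; 2 mod 2 = 0

No, "000101" is not in L


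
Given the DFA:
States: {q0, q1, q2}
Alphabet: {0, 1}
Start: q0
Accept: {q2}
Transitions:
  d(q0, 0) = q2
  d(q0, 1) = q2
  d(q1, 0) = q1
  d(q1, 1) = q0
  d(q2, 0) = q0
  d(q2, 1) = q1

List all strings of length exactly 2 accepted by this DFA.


All strings of length 2: 4 total
Accepted: 0

None


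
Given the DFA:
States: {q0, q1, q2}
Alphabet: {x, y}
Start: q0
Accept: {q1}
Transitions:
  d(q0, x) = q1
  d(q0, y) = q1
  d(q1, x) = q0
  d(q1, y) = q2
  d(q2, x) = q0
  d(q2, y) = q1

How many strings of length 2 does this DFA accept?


Enumerating all length-2 strings:
  "xx" -> q0 [reject]
  "xy" -> q2 [reject]
  "yx" -> q0 [reject]
  "yy" -> q2 [reject]

0 out of 4


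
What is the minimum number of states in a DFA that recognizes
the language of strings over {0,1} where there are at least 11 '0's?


States: count = 0, 1, ..., 10, and a final '>= 11' state.
Total: 11 + 1 = 12. Accept = '>= 11' state.

12


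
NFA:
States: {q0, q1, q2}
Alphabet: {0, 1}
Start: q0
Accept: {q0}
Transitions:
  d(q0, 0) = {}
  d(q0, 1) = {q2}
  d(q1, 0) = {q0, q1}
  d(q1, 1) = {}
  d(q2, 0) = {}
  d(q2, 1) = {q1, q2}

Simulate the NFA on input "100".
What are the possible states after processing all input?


Start: {q0}
  --1--> {q2}
  --0--> {}
  --0--> {}

{} (empty set, no valid transitions)


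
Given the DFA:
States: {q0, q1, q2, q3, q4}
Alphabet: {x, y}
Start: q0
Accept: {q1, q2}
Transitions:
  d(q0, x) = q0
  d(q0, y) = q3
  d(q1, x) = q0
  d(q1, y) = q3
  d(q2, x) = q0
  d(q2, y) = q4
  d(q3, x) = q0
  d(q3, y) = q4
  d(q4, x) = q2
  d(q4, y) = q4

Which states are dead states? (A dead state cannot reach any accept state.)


Forward reachability from each state:
  q0 -> reaches accept state q2 (live)
  q1 -> reaches accept state q1 (live)
  q2 -> reaches accept state q2 (live)
  q3 -> reaches accept state q2 (live)
  q4 -> reaches accept state q2 (live)

None (all states can reach an accept state)


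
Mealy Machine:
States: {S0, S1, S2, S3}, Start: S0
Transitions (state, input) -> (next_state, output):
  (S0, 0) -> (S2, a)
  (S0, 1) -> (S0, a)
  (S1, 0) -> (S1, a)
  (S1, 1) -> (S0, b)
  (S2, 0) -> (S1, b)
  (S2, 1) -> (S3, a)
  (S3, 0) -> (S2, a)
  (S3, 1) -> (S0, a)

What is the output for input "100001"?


Step-by-step:
  (S0, 1) -> (S0, a)
  (S0, 0) -> (S2, a)
  (S2, 0) -> (S1, b)
  (S1, 0) -> (S1, a)
  (S1, 0) -> (S1, a)
  (S1, 1) -> (S0, b)

"aabaab"
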